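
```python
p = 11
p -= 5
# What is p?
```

Trace:
`p = 11` → p = 11
`p -= 5` → p = 6
So p = 6

Answer: 6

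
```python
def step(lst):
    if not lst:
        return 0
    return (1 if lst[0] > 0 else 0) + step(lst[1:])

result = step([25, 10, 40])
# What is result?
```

Count of positive elements in [25, 10, 40] = 3

Answer: 3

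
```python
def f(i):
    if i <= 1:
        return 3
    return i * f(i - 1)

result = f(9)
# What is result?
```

f(9) = 9 * 8 * 7 * 6 * 5 * 4 * 3 * 2 * 3 = 1088640

Answer: 1088640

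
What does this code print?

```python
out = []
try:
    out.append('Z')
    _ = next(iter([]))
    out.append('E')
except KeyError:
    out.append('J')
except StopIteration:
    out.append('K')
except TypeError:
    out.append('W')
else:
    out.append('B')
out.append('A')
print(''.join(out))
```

Execution trace: 'Z' (try body) → 'K' (except StopIteration) → 'A' (after the try/except). Output: ZKA

Answer: ZKA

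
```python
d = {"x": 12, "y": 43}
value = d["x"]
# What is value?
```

Trace:
`d = {"x": 12, "y": 43}` → d = {'x': 12, 'y': 43}
`value = d["x"]` → value = 12
So value = 12

Answer: 12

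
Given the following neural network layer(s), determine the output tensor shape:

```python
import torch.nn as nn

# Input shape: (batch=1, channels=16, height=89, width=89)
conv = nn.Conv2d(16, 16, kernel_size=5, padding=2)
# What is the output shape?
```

Input: (1, 16, 89, 89) -> Output: (1, 16, 89, 89)

Answer: (1, 16, 89, 89)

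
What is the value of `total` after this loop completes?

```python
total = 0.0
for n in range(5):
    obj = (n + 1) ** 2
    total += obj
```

Sum of squared losses 1² + 2² + ... + 5²
`total` takes the values: 0.0 → 1.0 → 5.0 → 14.0 → 30.0 → 55.0

Answer: 55.0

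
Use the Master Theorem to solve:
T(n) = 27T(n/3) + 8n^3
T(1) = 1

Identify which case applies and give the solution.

a=27, b=3, f(n)=8n^3. log_3(27) = 3. Since c=3 = 3, Case 2 applies: T(n) = Θ(n^log_b(a) · log n) = O(n^3 log n).

Answer: O(n^3 log n) - Case 2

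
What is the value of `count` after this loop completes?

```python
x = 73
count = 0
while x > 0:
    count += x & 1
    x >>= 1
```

Count set bits in 73 (binary: 0b1001001)
`count` takes the values: 0 → 1 → 2 → 3

Answer: 3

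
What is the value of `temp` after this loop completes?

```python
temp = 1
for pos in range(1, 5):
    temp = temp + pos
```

Start at 1, add 1 through 4
`temp` takes the values: 1 → 2 → 4 → 7 → 11

Answer: 11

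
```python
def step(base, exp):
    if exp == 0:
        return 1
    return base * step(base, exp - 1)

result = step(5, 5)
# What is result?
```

step(5, 5) = 5 * 5 * 5 * 5 * 5 = 3125

Answer: 3125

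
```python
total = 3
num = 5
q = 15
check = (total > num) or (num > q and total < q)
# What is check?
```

Trace:
`total = 3` → total = 3
`num = 5` → num = 5
`q = 15` → q = 15
`check = (total > num) or (num > q and total < q)` → check = False
So check = False

Answer: False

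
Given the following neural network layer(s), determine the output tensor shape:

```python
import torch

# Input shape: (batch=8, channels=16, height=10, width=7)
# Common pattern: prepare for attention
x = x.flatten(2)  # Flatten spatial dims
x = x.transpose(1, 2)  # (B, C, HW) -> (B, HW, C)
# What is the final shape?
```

Input: (8, 16, 10, 7) -> after flatten(2): (8, 16, 70) -> Output: (8, 70, 16)

Answer: (8, 70, 16)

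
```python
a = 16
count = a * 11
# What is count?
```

Trace:
`a = 16` → a = 16
`count = a * 11` → count = 176
So count = 176

Answer: 176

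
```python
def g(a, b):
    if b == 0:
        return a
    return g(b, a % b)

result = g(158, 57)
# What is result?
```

g(158, 57) -> g(57, 44) -> g(44, 13) -> g(13, 5) -> g(5, 3) -> g(3, 2) -> g(2, 1) -> g(1, 0) -> 1

Answer: 1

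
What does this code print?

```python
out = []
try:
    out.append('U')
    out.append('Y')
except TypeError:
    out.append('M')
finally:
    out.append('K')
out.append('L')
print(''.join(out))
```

Execution trace: 'U' (try body) → 'Y' (try body, no exception) → 'K' (finally) → 'L' (after the try/except). Output: UYKL

Answer: UYKL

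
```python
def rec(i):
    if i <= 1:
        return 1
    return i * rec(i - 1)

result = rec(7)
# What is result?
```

rec(7) = 7 * 6 * 5 * 4 * 3 * 2 * 1 = 5040

Answer: 5040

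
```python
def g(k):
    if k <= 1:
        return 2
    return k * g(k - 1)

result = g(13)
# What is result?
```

g(13) = 13 * 12 * 11 * 10 * 9 * 8 * 7 * 6 * 5 * 4 * 3 * 2 * 2 = 12454041600

Answer: 12454041600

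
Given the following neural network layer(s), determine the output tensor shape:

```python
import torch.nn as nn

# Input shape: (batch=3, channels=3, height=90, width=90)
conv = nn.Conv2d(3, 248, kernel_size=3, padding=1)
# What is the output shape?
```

Input: (3, 3, 90, 90) -> Output: (3, 248, 90, 90)

Answer: (3, 248, 90, 90)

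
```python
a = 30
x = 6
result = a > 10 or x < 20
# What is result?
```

Trace:
`a = 30` → a = 30
`x = 6` → x = 6
`result = a > 10 or x < 20` → result = True
So result = True

Answer: True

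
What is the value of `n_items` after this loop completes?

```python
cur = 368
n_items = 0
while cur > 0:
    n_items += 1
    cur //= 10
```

Count digits by repeated division by 10
`n_items` takes the values: 0 → 1 → 2 → 3

Answer: 3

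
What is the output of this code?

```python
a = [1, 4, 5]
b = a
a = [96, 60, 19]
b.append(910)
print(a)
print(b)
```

Key concept: rebinding vs mutation: a is rebound to a new list, b still points at the original.
Step by step:
`a = [1, 4, 5]` → a = [1, 4, 5]
`b = a` → b = [1, 4, 5] (same object as a)
`a = [96, 60, 19]` → a = [96, 60, 19]
`b.append(910)` → b = [1, 4, 5, 910]
`print(a)` → prints [96, 60, 19]
`print(b)` → prints [1, 4, 5, 910]

Answer:
[96, 60, 19]
[1, 4, 5, 910]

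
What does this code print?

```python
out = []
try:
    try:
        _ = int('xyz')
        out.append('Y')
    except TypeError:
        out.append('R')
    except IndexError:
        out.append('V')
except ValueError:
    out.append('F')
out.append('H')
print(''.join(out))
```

Execution trace: 'F' (outer except ValueError) → 'H' (after the try/except). Output: FH

Answer: FH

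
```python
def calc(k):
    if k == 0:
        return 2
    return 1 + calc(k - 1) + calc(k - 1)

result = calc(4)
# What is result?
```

calc(k) = 1 + 2·calc(k-1), calc(0)=2. Closed form: (2+1)·2^4 - 1 = 47.

Answer: 47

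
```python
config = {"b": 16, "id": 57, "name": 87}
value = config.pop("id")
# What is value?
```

Trace:
`config = {"b": 16, "id": 57, "name": 87}` → config = {'b': 16, 'id': 57, 'name': 87}
`value = config.pop("id")` → config = {'b': 16, 'name': 87}; value = 57
So value = 57

Answer: 57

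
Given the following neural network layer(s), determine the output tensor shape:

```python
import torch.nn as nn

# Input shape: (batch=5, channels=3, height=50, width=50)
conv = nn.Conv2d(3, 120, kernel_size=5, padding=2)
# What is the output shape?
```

Input: (5, 3, 50, 50) -> Output: (5, 120, 50, 50)

Answer: (5, 120, 50, 50)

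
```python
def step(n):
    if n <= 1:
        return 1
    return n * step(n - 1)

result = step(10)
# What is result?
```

step(10) = 10 * 9 * 8 * 7 * 6 * 5 * 4 * 3 * 2 * 1 = 3628800

Answer: 3628800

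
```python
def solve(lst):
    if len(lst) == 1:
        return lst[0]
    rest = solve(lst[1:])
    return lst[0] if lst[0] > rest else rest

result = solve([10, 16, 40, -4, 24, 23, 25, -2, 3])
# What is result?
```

Recursive max over [10, 16, 40, -4, 24, 23, 25, -2, 3] = 40

Answer: 40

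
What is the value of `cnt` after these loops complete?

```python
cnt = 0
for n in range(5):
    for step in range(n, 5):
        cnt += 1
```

Upper triangle: 5 + 4 + ... + 1
`cnt` takes the values: 0 → 1 → 2 → 3 → 4 → 5 → 6 → 7 → 8 → 9 → 10 → 11 → 12 → 13 → 14 → 15

Answer: 15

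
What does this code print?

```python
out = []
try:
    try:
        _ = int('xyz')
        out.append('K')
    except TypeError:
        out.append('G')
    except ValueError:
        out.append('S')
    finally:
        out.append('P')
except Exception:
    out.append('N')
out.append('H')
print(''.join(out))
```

Execution trace: 'S' (inner except ValueError) → 'P' (inner finally) → 'H' (after the try/except). Output: SPH

Answer: SPH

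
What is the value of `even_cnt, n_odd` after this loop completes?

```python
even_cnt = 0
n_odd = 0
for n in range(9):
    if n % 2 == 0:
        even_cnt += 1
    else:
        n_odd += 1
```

Count evens and odds in range(9)
`even_cnt, n_odd` takes the values: (0, 0) → (1, 0) → (1, 1) → (2, 1) → (2, 2) → (3, 2) → (3, 3) → (4, 3) → (4, 4) → (5, 4)

Answer: 5, 4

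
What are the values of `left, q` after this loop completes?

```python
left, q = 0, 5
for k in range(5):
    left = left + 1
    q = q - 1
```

left goes 0→5, q goes 5→0
`left, q` takes the values: (0, 5) → (1, 5) → (1, 4) → (2, 4) → (2, 3) → (3, 3) → (3, 2) → (4, 2) → (4, 1) → (5, 1) → (5, 0)

Answer: 5, 0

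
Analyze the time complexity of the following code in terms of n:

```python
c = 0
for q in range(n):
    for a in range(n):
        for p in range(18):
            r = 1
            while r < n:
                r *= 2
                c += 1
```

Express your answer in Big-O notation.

Each loop level contributes: n × n × 1 × log n. Multiplying the contributions gives O(n^2 log n).

Answer: O(n^2 log n)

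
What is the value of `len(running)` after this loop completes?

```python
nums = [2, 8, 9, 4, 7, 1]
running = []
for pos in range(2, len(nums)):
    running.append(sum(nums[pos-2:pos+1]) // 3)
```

Number of 3-element averages
`running` takes the values: [] → [6] → [6, 7] → [6, 7, 6] → [6, 7, 6, 4]
So `len(running)` = 4

Answer: 4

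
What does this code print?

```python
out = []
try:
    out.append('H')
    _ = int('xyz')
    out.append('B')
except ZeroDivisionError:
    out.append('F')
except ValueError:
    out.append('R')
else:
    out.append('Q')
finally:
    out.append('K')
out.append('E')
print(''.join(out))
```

Execution trace: 'H' (try body) → 'R' (except ValueError) → 'K' (finally) → 'E' (after the try/except). Output: HRKE

Answer: HRKE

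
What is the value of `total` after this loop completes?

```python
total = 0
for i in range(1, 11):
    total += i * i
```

Sum of squares 1² to 10² = 385
`total` takes the values: 0 → 1 → 5 → 14 → 30 → 55 → 91 → 140 → 204 → 285 → 385

Answer: 385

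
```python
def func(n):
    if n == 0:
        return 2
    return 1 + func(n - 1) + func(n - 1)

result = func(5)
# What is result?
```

func(n) = 1 + 2·func(n-1), func(0)=2. Closed form: (2+1)·2^5 - 1 = 95.

Answer: 95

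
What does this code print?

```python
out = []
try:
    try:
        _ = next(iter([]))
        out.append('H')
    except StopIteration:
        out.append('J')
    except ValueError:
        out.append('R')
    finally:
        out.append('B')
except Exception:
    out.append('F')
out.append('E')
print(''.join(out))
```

Execution trace: 'J' (inner except StopIteration) → 'B' (inner finally) → 'E' (after the try/except). Output: JBE

Answer: JBE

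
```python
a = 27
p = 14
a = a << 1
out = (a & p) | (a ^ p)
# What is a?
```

Trace:
`a = 27` → a = 27
`p = 14` → p = 14
`a = a << 1` → a = 54
`out = (a & p) | (a ^ p)` → out = 62
So a = 54

Answer: 54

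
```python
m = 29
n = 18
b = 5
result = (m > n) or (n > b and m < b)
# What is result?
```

Trace:
`m = 29` → m = 29
`n = 18` → n = 18
`b = 5` → b = 5
`result = (m > n) or (n > b and m < b)` → result = True
So result = True

Answer: True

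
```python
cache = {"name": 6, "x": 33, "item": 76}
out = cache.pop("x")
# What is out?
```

Trace:
`cache = {"name": 6, "x": 33, "item": 76}` → cache = {'name': 6, 'x': 33, 'item': 76}
`out = cache.pop("x")` → cache = {'name': 6, 'item': 76}; out = 33
So out = 33

Answer: 33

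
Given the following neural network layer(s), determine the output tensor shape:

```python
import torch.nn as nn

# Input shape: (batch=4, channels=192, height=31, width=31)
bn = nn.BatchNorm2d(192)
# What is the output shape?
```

Input: (4, 192, 31, 31) -> Output: (4, 192, 31, 31)

Answer: (4, 192, 31, 31)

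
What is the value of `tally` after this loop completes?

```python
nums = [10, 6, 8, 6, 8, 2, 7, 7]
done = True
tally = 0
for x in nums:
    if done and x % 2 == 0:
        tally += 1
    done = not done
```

Count even values at even positions
`tally` takes the values: 0 → 1 → 2 → 3

Answer: 3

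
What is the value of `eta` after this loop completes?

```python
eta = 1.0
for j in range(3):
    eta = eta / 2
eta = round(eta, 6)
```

Halving LR 3 times: 1 / 2^3
`eta` takes the values: 1.0 → 0.5 → 0.25 → 0.125

Answer: 0.125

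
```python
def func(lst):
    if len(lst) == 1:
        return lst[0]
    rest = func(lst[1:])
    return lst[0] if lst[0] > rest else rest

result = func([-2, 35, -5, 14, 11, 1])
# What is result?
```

Recursive max over [-2, 35, -5, 14, 11, 1] = 35

Answer: 35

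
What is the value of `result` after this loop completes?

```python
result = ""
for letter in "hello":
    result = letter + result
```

Reverse 'hello'
`result` takes the values: "" → "h" → "eh" → "leh" → "lleh" → "olleh"

Answer: "olleh"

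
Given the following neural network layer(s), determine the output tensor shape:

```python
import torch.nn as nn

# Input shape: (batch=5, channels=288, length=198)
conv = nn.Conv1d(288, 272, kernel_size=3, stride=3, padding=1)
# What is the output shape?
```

Input: (5, 288, 198) -> Output: (5, 272, 66)

Answer: (5, 272, 66)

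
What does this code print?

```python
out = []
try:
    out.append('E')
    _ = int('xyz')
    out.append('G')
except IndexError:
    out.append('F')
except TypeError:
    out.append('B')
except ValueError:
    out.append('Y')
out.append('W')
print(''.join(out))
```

Execution trace: 'E' (try body) → 'Y' (except ValueError) → 'W' (after the try/except). Output: EYW

Answer: EYW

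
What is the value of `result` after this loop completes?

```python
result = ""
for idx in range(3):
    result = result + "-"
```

Repeat '-' 3 times
`result` takes the values: "" → "-" → "--" → "---"

Answer: "---"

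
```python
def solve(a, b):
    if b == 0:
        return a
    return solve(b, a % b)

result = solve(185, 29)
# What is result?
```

solve(185, 29) -> solve(29, 11) -> solve(11, 7) -> solve(7, 4) -> solve(4, 3) -> solve(3, 1) -> solve(1, 0) -> 1

Answer: 1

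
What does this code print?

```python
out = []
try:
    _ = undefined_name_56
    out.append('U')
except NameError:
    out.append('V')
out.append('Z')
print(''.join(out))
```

Execution trace: 'V' (except NameError) → 'Z' (after the try/except). Output: VZ

Answer: VZ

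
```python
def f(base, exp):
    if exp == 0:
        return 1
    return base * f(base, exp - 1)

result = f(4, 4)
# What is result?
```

f(4, 4) = 4 * 4 * 4 * 4 = 256

Answer: 256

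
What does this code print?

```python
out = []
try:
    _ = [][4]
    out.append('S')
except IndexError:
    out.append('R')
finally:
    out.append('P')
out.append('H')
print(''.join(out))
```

Execution trace: 'R' (except IndexError) → 'P' (finally) → 'H' (after the try/except). Output: RPH

Answer: RPH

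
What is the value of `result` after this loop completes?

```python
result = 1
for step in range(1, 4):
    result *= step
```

3! = 6
`result` takes the values: 1 → 2 → 6

Answer: 6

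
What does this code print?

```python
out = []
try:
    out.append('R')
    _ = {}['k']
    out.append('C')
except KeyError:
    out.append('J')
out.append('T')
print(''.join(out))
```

Execution trace: 'R' (try body) → 'J' (except KeyError) → 'T' (after the try/except). Output: RJT

Answer: RJT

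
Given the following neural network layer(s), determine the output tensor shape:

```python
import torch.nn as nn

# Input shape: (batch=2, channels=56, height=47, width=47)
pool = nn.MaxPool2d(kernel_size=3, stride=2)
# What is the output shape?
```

Input: (2, 56, 47, 47) -> Output: (2, 56, 23, 23)

Answer: (2, 56, 23, 23)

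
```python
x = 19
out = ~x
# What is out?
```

Trace:
`x = 19` → x = 19
`out = ~x` → out = -20
So out = -20

Answer: -20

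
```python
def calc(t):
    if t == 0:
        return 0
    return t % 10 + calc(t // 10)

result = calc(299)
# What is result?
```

Sum of digits of 299: 9 + 9 + 2 = 20

Answer: 20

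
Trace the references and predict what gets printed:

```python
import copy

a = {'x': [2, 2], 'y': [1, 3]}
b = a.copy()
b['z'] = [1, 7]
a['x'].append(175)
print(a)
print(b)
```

Key concept: shallow copy of dict with mutable values.
Step by step:
`a = {'x': [2, 2], 'y': [1, 3]}` → a = {'x': [2, 2], 'y': [1, 3]}
`b = a.copy()` → b = {'x': [2, 2], 'y': [1, 3]}
`b['z'] = [1, 7]` → b = {'x': [2, 2], 'y': [1, 3], 'z': [1, 7]}
`a['x'].append(175)` → a = {'x': [2, 2, 175], 'y': [1, 3]}; b = {'x': [2, 2, 175], 'y': [1, 3], 'z': [1, 7]}
`print(a)` → prints {'x': [2, 2, 175], 'y': [1, 3]}
`print(b)` → prints {'x': [2, 2, 175], 'y': [1, 3], 'z': [1, 7]}

Answer:
{'x': [2, 2, 175], 'y': [1, 3]}
{'x': [2, 2, 175], 'y': [1, 3], 'z': [1, 7]}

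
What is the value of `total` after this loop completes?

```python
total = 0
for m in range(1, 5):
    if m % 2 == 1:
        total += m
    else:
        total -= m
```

Add odd, subtract even
`total` takes the values: 0 → 1 → -1 → 2 → -2

Answer: -2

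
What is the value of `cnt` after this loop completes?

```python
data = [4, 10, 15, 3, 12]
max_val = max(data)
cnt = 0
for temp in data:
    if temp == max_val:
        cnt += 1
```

Count of max value 15 in [4, 10, 15, 3, 12]
`cnt` takes the values: 0 → 1

Answer: 1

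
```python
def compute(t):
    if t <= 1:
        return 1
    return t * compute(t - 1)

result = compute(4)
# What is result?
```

compute(4) = 4 * 3 * 2 * 1 = 24

Answer: 24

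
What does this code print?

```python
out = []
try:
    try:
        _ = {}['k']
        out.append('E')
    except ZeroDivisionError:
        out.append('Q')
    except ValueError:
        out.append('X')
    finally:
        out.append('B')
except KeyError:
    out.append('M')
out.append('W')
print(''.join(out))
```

Execution trace: 'B' (finally) → 'M' (outer except KeyError) → 'W' (after the try/except). Output: BMW

Answer: BMW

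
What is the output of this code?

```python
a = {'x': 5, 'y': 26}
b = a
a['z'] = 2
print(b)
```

Key concept: dict aliasing.
Step by step:
`a = {'x': 5, 'y': 26}` → a = {'x': 5, 'y': 26}
`b = a` → b = {'x': 5, 'y': 26} (same object as a)
`a['z'] = 2` → a = {'x': 5, 'y': 26, 'z': 2} (same object as b); b = {'x': 5, 'y': 26, 'z': 2} (same object as a)
`print(b)` → prints {'x': 5, 'y': 26, 'z': 2}

Answer: {'x': 5, 'y': 26, 'z': 2}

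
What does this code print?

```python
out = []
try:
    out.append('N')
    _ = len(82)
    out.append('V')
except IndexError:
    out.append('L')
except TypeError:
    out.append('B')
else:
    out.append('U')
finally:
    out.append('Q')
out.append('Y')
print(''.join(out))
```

Execution trace: 'N' (try body) → 'B' (except TypeError) → 'Q' (finally) → 'Y' (after the try/except). Output: NBQY

Answer: NBQY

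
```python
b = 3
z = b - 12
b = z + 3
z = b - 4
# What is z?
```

Trace:
`b = 3` → b = 3
`z = b - 12` → z = -9
`b = z + 3` → b = -6
`z = b - 4` → z = -10
So z = -10

Answer: -10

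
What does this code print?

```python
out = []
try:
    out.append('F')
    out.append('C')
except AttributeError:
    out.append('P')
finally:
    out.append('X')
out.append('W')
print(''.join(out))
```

Execution trace: 'F' (try body) → 'C' (try body, no exception) → 'X' (finally) → 'W' (after the try/except). Output: FCXW

Answer: FCXW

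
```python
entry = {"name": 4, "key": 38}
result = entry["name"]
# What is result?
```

Trace:
`entry = {"name": 4, "key": 38}` → entry = {'name': 4, 'key': 38}
`result = entry["name"]` → result = 4
So result = 4

Answer: 4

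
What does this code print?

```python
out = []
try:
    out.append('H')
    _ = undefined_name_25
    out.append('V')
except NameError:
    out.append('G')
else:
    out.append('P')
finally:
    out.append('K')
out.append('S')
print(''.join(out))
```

Execution trace: 'H' (try body) → 'G' (except NameError) → 'K' (finally) → 'S' (after the try/except). Output: HGKS

Answer: HGKS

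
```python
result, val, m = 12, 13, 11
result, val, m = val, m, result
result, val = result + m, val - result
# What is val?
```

Trace:
`result, val, m = 12, 13, 11` → result = 12; val = 13; m = 11
`result, val, m = val, m, result` → result = 13; val = 11; m = 12
`result, val = result + m, val - result` → result = 25; val = -2
So val = -2

Answer: -2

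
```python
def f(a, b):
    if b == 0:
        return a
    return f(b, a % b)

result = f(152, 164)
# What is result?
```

f(152, 164) -> f(164, 152) -> f(152, 12) -> f(12, 8) -> f(8, 4) -> f(4, 0) -> 4

Answer: 4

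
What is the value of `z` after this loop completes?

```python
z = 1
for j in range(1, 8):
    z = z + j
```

Start at 1, add 1 through 7
`z` takes the values: 1 → 2 → 4 → 7 → 11 → 16 → 22 → 29

Answer: 29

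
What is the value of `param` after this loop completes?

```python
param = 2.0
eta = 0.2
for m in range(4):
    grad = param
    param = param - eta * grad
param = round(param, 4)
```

Gradient descent: w = 2.0 * (1 - 0.2)^4
`param` takes the values: 2.0 → 1.6 → 1.28 → 1.024 → 0.8192

Answer: 0.8192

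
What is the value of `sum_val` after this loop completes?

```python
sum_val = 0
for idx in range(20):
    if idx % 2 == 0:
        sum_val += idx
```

Sum of even numbers 0 to 19
`sum_val` takes the values: 0 → 2 → 6 → 12 → 20 → 30 → 42 → 56 → 72 → 90

Answer: 90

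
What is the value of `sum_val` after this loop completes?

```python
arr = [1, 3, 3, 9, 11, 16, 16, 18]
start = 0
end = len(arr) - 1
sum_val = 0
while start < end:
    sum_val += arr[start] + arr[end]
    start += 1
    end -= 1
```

Sum of pairs from ends
`sum_val` takes the values: 0 → 19 → 38 → 57 → 77

Answer: 77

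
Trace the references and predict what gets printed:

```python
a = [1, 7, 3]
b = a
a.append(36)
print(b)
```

Key concept: basic list aliasing.
Step by step:
`a = [1, 7, 3]` → a = [1, 7, 3]
`b = a` → b = [1, 7, 3] (same object as a)
`a.append(36)` → a = [1, 7, 3, 36] (same object as b); b = [1, 7, 3, 36] (same object as a)
`print(b)` → prints [1, 7, 3, 36]

Answer: [1, 7, 3, 36]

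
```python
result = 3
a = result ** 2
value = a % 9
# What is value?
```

Trace:
`result = 3` → result = 3
`a = result ** 2` → a = 9
`value = a % 9` → value = 0
So value = 0

Answer: 0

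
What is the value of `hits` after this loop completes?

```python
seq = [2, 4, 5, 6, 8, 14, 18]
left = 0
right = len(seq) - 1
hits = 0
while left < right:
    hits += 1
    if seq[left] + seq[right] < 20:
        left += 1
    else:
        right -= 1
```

Steps to find pair summing to 20
`hits` takes the values: 0 → 1 → 2 → 3 → 4 → 5 → 6

Answer: 6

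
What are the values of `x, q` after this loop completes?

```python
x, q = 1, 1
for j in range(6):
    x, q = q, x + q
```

Fibonacci: after 6 iterations
`x, q` takes the values: (1, 1) → (1, 2) → (2, 3) → (3, 5) → (5, 8) → (8, 13) → (13, 21)

Answer: 13, 21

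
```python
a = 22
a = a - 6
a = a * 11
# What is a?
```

Trace:
`a = 22` → a = 22
`a = a - 6` → a = 16
`a = a * 11` → a = 176
So a = 176

Answer: 176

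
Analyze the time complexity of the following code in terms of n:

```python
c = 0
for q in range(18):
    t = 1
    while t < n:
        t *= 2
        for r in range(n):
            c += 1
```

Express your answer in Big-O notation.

Each loop level contributes: 1 × log n × n. Multiplying the contributions gives O(n log n).

Answer: O(n log n)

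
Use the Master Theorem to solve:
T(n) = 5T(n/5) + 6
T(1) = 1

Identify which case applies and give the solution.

a=5, b=5, f(n)=6. log_5(5) = 1. Since c=0 < 1, Case 1 applies: T(n) = Θ(n^log_b(a)) = O(n).

Answer: O(n) - Case 1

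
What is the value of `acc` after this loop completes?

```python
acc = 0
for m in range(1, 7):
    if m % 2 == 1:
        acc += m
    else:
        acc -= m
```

Add odd, subtract even
`acc` takes the values: 0 → 1 → -1 → 2 → -2 → 3 → -3

Answer: -3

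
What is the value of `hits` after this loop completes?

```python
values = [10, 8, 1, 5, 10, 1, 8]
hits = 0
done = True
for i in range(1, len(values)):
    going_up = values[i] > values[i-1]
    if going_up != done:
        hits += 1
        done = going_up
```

Count direction changes in [10, 8, 1, 5, 10, 1, 8]
`hits` takes the values: 0 → 1 → 2 → 3 → 4

Answer: 4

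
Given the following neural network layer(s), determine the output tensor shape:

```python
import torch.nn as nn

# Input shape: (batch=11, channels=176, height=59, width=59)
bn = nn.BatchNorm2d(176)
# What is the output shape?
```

Input: (11, 176, 59, 59) -> Output: (11, 176, 59, 59)

Answer: (11, 176, 59, 59)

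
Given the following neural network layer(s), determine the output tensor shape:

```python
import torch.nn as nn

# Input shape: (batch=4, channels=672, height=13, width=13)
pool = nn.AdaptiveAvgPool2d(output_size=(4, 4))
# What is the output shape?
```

Input: (4, 672, 13, 13) -> Output: (4, 672, 4, 4)

Answer: (4, 672, 4, 4)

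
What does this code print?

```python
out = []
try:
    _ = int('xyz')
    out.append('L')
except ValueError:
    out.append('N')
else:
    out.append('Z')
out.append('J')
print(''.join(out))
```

Execution trace: 'N' (except ValueError) → 'J' (after the try/except). Output: NJ

Answer: NJ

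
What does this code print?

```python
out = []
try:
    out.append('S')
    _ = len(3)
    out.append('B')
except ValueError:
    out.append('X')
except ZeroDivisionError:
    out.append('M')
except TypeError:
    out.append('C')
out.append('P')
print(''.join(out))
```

Execution trace: 'S' (try body) → 'C' (except TypeError) → 'P' (after the try/except). Output: SCP

Answer: SCP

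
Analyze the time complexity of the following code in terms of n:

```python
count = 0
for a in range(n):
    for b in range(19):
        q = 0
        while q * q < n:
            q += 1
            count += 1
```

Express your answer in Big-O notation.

Each loop level contributes: n × 1 × √n. Multiplying the contributions gives O(n√n).

Answer: O(n√n)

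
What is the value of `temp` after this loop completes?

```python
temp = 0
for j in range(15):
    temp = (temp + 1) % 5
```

Increment mod 5, 15 times = 0
`temp` takes the values: 0 → 1 → 2 → 3 → 4 → 0 → 1 → 2 → 3 → 4 → 0 → 1 → 2 → 3 → 4 → 0

Answer: 0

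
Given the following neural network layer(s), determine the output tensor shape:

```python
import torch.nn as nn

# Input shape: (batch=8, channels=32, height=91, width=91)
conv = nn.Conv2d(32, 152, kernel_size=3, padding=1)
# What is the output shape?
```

Input: (8, 32, 91, 91) -> Output: (8, 152, 91, 91)

Answer: (8, 152, 91, 91)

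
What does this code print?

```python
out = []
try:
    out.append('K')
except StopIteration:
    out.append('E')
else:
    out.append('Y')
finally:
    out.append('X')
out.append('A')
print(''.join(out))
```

Execution trace: 'K' (try body, no exception) → 'Y' (else) → 'X' (finally) → 'A' (after the try/except). Output: KYXA

Answer: KYXA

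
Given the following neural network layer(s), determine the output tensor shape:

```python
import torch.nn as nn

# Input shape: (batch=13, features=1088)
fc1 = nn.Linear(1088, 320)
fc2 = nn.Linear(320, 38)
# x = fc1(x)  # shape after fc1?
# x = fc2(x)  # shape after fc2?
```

Input: (13, 1088) -> after fc1: (13, 320) -> Output: (13, 38)

Answer: (13, 38)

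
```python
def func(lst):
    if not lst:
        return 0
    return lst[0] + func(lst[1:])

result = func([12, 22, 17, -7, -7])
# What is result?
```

12 + 22 + 17 + (-7) + (-7) + 0 = 37

Answer: 37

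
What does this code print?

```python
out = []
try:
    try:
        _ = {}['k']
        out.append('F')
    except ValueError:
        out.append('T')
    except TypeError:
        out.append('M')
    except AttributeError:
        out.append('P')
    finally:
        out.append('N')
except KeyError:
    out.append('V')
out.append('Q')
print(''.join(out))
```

Execution trace: 'N' (finally) → 'V' (outer except KeyError) → 'Q' (after the try/except). Output: NVQ

Answer: NVQ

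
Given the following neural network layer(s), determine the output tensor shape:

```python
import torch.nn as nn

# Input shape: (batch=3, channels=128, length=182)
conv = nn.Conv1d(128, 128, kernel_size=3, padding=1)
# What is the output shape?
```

Input: (3, 128, 182) -> Output: (3, 128, 182)

Answer: (3, 128, 182)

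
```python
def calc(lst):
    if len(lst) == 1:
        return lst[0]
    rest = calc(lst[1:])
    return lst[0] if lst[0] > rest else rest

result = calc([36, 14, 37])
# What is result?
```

Recursive max over [36, 14, 37] = 37

Answer: 37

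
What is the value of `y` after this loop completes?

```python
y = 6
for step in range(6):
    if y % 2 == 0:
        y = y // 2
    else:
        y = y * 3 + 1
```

Collatz-style transformation from 6
`y` takes the values: 6 → 3 → 10 → 5 → 16 → 8 → 4

Answer: 4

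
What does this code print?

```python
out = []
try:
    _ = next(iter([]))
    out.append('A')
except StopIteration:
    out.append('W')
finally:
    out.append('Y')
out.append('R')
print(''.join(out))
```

Execution trace: 'W' (except StopIteration) → 'Y' (finally) → 'R' (after the try/except). Output: WYR

Answer: WYR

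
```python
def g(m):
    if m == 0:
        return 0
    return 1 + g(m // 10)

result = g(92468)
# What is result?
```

Count of digits of 92468: 5

Answer: 5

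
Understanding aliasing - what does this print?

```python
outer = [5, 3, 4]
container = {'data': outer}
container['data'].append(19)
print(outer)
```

Key concept: dict holds reference to list.
Step by step:
`outer = [5, 3, 4]` → outer = [5, 3, 4]
`container = {'data': outer}` → container = {'data': [5, 3, 4]}
`container['data'].append(19)` → outer = [5, 3, 4, 19]; container = {'data': [5, 3, 4, 19]}
`print(outer)` → prints [5, 3, 4, 19]

Answer: [5, 3, 4, 19]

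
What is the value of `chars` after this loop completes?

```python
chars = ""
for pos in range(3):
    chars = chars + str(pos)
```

Concatenate digits 0 to 2
`chars` takes the values: "" → "0" → "01" → "012"

Answer: "012"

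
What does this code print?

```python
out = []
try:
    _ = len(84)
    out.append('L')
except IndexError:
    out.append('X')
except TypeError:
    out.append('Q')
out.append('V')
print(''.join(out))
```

Execution trace: 'Q' (except TypeError) → 'V' (after the try/except). Output: QV

Answer: QV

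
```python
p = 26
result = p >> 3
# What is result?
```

Trace:
`p = 26` → p = 26
`result = p >> 3` → result = 3
So result = 3

Answer: 3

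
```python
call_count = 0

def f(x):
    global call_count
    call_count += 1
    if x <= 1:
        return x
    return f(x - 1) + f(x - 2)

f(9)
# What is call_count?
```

Calls(x) = 1 + Calls(x-1) + Calls(x-2); Calls(0)=Calls(1)=1. For x=9 this gives 109.

Answer: 109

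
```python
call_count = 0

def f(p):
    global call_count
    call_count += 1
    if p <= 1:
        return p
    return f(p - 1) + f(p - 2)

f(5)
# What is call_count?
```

Calls(p) = 1 + Calls(p-1) + Calls(p-2); Calls(0)=Calls(1)=1. For p=5 this gives 15.

Answer: 15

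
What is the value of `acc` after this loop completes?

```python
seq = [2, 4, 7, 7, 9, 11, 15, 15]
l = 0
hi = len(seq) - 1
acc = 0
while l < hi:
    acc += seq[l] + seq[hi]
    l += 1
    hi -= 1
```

Sum of pairs from ends
`acc` takes the values: 0 → 17 → 36 → 54 → 70

Answer: 70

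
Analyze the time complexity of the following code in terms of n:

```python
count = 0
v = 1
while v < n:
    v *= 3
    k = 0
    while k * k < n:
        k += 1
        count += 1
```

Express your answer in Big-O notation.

Each loop level contributes: log n × √n. Multiplying the contributions gives O(√n log n).

Answer: O(√n log n)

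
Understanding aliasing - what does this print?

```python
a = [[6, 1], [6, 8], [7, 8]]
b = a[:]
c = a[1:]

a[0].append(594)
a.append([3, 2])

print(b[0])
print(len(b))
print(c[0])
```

Key concept: slice with nested mutation.
Step by step:
`a = [[6, 1], [6, 8], [7, 8]]` → a = [[6, 1], [6, 8], [7, 8]]
`b = a[:]` → b = [[6, 1], [6, 8], [7, 8]]
`c = a[1:]` → c = [[6, 8], [7, 8]]
`a[0].append(594)` → a = [[6, 1, 594], [6, 8], [7, 8]]; b = [[6, 1, 594], [6, 8], [7, 8]]
`a.append([3, 2])` → a = [[6, 1, 594], [6, 8], [7, 8], [3, 2]]
`print(b[0])` → prints [6, 1, 594]
`print(len(b))` → prints 3
`print(c[0])` → prints [6, 8]

Answer:
[6, 1, 594]
3
[6, 8]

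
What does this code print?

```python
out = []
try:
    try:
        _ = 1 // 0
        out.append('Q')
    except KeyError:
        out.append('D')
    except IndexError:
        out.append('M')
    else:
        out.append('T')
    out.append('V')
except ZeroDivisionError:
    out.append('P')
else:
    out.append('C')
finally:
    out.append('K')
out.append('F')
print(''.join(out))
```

Execution trace: 'P' (except ZeroDivisionError) → 'K' (finally) → 'F' (after the try/except). Output: PKF

Answer: PKF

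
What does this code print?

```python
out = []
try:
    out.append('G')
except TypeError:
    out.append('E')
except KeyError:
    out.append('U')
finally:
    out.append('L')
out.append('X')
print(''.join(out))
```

Execution trace: 'G' (try body, no exception) → 'L' (finally) → 'X' (after the try/except). Output: GLX

Answer: GLX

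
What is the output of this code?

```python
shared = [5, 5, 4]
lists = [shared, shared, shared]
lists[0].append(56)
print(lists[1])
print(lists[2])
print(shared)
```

Key concept: list of same reference.
Step by step:
`shared = [5, 5, 4]` → shared = [5, 5, 4]
`lists = [shared, shared, shared]` → lists = [[5, 5, 4], [5, 5, 4], [5, 5, 4]]
`lists[0].append(56)` → shared = [5, 5, 4, 56]; lists = [[5, 5, 4, 56], [5, 5, 4, 56], [5, 5, 4, 56]]
`print(lists[1])` → prints [5, 5, 4, 56]
`print(lists[2])` → prints [5, 5, 4, 56]
`print(shared)` → prints [5, 5, 4, 56]

Answer:
[5, 5, 4, 56]
[5, 5, 4, 56]
[5, 5, 4, 56]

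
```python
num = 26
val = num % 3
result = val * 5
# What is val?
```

Trace:
`num = 26` → num = 26
`val = num % 3` → val = 2
`result = val * 5` → result = 10
So val = 2

Answer: 2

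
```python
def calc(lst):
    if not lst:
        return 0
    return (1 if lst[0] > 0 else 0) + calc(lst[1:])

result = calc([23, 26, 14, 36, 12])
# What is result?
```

Count of positive elements in [23, 26, 14, 36, 12] = 5

Answer: 5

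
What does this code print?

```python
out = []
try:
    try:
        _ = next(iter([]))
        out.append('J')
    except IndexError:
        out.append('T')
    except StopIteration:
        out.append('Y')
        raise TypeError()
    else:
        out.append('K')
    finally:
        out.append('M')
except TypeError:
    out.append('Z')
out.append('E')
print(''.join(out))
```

Execution trace: 'Y' (inner except StopIteration) → 'M' (inner finally) → 'Z' (outer except TypeError) → 'E' (after the try/except). Output: YMZE

Answer: YMZE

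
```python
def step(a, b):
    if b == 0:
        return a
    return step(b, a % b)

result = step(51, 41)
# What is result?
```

step(51, 41) -> step(41, 10) -> step(10, 1) -> step(1, 0) -> 1

Answer: 1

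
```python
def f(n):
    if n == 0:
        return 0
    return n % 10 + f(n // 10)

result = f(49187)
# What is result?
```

Sum of digits of 49187: 7 + 8 + 1 + 9 + 4 = 29

Answer: 29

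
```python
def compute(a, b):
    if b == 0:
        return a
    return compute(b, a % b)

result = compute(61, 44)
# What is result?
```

compute(61, 44) -> compute(44, 17) -> compute(17, 10) -> compute(10, 7) -> compute(7, 3) -> compute(3, 1) -> compute(1, 0) -> 1

Answer: 1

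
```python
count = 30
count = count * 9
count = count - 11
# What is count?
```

Trace:
`count = 30` → count = 30
`count = count * 9` → count = 270
`count = count - 11` → count = 259
So count = 259

Answer: 259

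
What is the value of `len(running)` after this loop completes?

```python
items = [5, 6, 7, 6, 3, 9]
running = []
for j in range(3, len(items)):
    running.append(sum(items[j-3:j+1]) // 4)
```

Number of 4-element averages
`running` takes the values: [] → [6] → [6, 5] → [6, 5, 6]
So `len(running)` = 3

Answer: 3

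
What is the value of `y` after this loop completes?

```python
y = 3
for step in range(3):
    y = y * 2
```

Multiply by 2, 3 times: 3 * 2^3 = 24
`y` takes the values: 3 → 6 → 12 → 24

Answer: 24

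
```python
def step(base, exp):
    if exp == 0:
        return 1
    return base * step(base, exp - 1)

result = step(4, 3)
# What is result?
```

step(4, 3) = 4 * 4 * 4 = 64

Answer: 64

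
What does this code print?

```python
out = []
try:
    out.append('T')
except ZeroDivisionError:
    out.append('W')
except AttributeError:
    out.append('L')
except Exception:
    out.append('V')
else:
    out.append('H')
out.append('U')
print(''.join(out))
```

Execution trace: 'T' (try body, no exception) → 'H' (else) → 'U' (after the try/except). Output: THU

Answer: THU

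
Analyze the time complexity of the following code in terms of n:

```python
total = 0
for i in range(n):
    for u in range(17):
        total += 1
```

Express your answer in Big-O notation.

Each loop level contributes: n × 1. Multiplying the contributions gives O(n).

Answer: O(n)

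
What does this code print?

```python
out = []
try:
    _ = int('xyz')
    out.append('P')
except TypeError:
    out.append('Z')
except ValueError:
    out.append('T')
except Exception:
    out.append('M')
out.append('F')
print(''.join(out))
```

Execution trace: 'T' (except ValueError) → 'F' (after the try/except). Output: TF

Answer: TF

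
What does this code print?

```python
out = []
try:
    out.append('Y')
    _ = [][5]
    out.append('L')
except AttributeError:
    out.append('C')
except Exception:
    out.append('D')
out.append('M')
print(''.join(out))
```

Execution trace: 'Y' (try body) → 'D' (except Exception) → 'M' (after the try/except). Output: YDM

Answer: YDM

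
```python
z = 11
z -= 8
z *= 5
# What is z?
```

Trace:
`z = 11` → z = 11
`z -= 8` → z = 3
`z *= 5` → z = 15
So z = 15

Answer: 15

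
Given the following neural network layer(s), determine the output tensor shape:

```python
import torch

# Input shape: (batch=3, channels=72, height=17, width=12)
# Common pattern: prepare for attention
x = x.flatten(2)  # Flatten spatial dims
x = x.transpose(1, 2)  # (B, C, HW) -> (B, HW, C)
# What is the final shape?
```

Input: (3, 72, 17, 12) -> after flatten(2): (3, 72, 204) -> Output: (3, 204, 72)

Answer: (3, 204, 72)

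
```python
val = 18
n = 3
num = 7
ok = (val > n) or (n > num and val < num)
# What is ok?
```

Trace:
`val = 18` → val = 18
`n = 3` → n = 3
`num = 7` → num = 7
`ok = (val > n) or (n > num and val < num)` → ok = True
So ok = True

Answer: True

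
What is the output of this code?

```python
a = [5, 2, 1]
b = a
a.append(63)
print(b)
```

Key concept: basic list aliasing.
Step by step:
`a = [5, 2, 1]` → a = [5, 2, 1]
`b = a` → b = [5, 2, 1] (same object as a)
`a.append(63)` → a = [5, 2, 1, 63] (same object as b); b = [5, 2, 1, 63] (same object as a)
`print(b)` → prints [5, 2, 1, 63]

Answer: [5, 2, 1, 63]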